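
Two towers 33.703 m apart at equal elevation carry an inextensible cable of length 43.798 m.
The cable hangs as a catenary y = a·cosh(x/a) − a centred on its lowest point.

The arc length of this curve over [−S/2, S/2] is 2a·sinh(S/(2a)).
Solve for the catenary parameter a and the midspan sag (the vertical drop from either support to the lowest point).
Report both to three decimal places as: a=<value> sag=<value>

seed: a₀ = √(S³/(24(L−S))) = √(33.703³/(24·10.095)) = 12.570254
iter 1: u=1.340585  f(a)=+9.469e-01  f'(a)=-1.914e+00  a ← 12.570254 − (+9.469e-01/-1.914e+00) = 13.064992
iter 2: u=1.289821  f(a)=+5.877e-02  f'(a)=-1.683e+00  a ← 13.064992 − (+5.877e-02/-1.683e+00) = 13.099912
iter 3: u=1.286383  f(a)=+2.596e-04  f'(a)=-1.668e+00  a ← 13.099912 − (+2.596e-04/-1.668e+00) = 13.100068
iter 4: u=1.286367  f(a)=+5.112e-09  f'(a)=-1.668e+00  a ← 13.100068 − (+5.112e-09/-1.668e+00) = 13.100068
iter 5: u=1.286367  f(a)=+0.000e+00  f'(a)=-1.668e+00  a ← 13.100068 − (+0.000e+00/-1.668e+00) = 13.100068
converged: |Δa| < 1e-12 after 5 iterations
sag = a·(cosh(S/(2a)) − 1) = 13.100068·(cosh(1.286367) − 1) = 12.418121
T_max/T_min = cosh(S/(2a)) = 1.947943

a=13.100 sag=12.418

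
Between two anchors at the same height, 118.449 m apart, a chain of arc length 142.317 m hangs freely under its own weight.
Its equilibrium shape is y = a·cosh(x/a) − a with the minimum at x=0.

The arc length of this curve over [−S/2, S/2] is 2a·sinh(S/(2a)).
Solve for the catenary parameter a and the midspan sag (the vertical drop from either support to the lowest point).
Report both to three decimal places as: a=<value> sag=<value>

seed: a₀ = √(S³/(24(L−S))) = √(118.449³/(24·23.868)) = 53.862122
iter 1: u=1.099557  f(a)=+1.485e+00  f'(a)=-9.981e-01  a ← 53.862122 − (+1.485e+00/-9.981e-01) = 55.349973
iter 2: u=1.070001  f(a)=+6.376e-02  f'(a)=-9.141e-01  a ← 55.349973 − (+6.376e-02/-9.141e-01) = 55.419723
iter 3: u=1.068654  f(a)=+1.292e-04  f'(a)=-9.104e-01  a ← 55.419723 − (+1.292e-04/-9.104e-01) = 55.419865
iter 4: u=1.068651  f(a)=+5.329e-10  f'(a)=-9.104e-01  a ← 55.419865 − (+5.329e-10/-9.104e-01) = 55.419865
iter 5: u=1.068651  f(a)=-2.842e-14  f'(a)=-9.104e-01  a ← 55.419865 − (-2.842e-14/-9.104e-01) = 55.419865
converged: |Δa| < 1e-12 after 5 iterations
sag = a·(cosh(S/(2a)) − 1) = 55.419865·(cosh(1.068651) − 1) = 34.773780
T_max/T_min = cosh(S/(2a)) = 1.627461

a=55.420 sag=34.774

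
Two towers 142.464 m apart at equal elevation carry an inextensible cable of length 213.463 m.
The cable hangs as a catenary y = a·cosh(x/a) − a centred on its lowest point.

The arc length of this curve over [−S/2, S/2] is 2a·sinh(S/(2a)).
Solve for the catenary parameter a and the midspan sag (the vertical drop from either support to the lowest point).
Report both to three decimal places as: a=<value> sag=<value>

a=43.976 sag=71.460

seed: a₀ = √(S³/(24(L−S))) = √(142.464³/(24·70.999)) = 41.193241
iter 1: u=1.729216  f(a)=+1.140e+01  f'(a)=-4.594e+00  a ← 41.193241 − (+1.140e+01/-4.594e+00) = 43.675255
iter 2: u=1.630946  f(a)=+1.112e+00  f'(a)=-3.738e+00  a ← 43.675255 − (+1.112e+00/-3.738e+00) = 43.972693
iter 3: u=1.619914  f(a)=+1.309e-02  f'(a)=-3.651e+00  a ← 43.972693 − (+1.309e-02/-3.651e+00) = 43.976280
iter 4: u=1.619782  f(a)=+1.863e-06  f'(a)=-3.650e+00  a ← 43.976280 − (+1.863e-06/-3.650e+00) = 43.976280
iter 5: u=1.619782  f(a)=+2.842e-14  f'(a)=-3.650e+00  a ← 43.976280 − (+2.842e-14/-3.650e+00) = 43.976280
converged: |Δa| < 1e-12 after 5 iterations
sag = a·(cosh(S/(2a)) − 1) = 43.976280·(cosh(1.619782) − 1) = 71.459963
T_max/T_min = cosh(S/(2a)) = 2.624966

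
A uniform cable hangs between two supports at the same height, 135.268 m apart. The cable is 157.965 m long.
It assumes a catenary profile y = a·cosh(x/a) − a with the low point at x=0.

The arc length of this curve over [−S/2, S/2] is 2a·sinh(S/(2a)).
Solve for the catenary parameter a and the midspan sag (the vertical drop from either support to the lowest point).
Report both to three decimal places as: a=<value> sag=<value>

seed: a₀ = √(S³/(24(L−S))) = √(135.268³/(24·22.697)) = 67.406651
iter 1: u=1.003373  f(a)=+1.170e+00  f'(a)=-7.437e-01  a ← 67.406651 − (+1.170e+00/-7.437e-01) = 68.980222
iter 2: u=0.980484  f(a)=+4.223e-02  f'(a)=-6.909e-01  a ← 68.980222 − (+4.223e-02/-6.909e-01) = 69.041349
iter 3: u=0.979616  f(a)=+5.957e-05  f'(a)=-6.890e-01  a ← 69.041349 − (+5.957e-05/-6.890e-01) = 69.041436
iter 4: u=0.979615  f(a)=+1.189e-10  f'(a)=-6.890e-01  a ← 69.041436 − (+1.189e-10/-6.890e-01) = 69.041436
iter 5: u=0.979615  f(a)=+0.000e+00  f'(a)=-6.890e-01  a ← 69.041436 − (+0.000e+00/-6.890e-01) = 69.041436
converged: |Δa| < 1e-12 after 5 iterations
sag = a·(cosh(S/(2a)) − 1) = 69.041436·(cosh(0.979615) − 1) = 35.863069
T_max/T_min = cosh(S/(2a)) = 1.519443

a=69.041 sag=35.863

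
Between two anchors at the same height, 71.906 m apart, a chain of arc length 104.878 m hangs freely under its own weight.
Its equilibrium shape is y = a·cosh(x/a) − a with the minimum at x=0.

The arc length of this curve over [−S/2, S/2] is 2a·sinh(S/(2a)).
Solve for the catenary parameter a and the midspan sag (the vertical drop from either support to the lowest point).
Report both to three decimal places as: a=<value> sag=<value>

seed: a₀ = √(S³/(24(L−S))) = √(71.906³/(24·32.972)) = 21.675515
iter 1: u=1.658692  f(a)=+4.844e+00  f'(a)=-3.966e+00  a ← 21.675515 − (+4.844e+00/-3.966e+00) = 22.897044
iter 2: u=1.570203  f(a)=+4.397e-01  f'(a)=-3.276e+00  a ← 22.897044 − (+4.397e-01/-3.276e+00) = 23.031263
iter 3: u=1.561052  f(a)=+4.420e-03  f'(a)=-3.210e+00  a ← 23.031263 − (+4.420e-03/-3.210e+00) = 23.032639
iter 4: u=1.560959  f(a)=+4.567e-07  f'(a)=-3.210e+00  a ← 23.032639 − (+4.567e-07/-3.210e+00) = 23.032640
iter 5: u=1.560959  f(a)=+0.000e+00  f'(a)=-3.210e+00  a ← 23.032640 − (+0.000e+00/-3.210e+00) = 23.032640
converged: |Δa| < 1e-12 after 5 iterations
sag = a·(cosh(S/(2a)) − 1) = 23.032640·(cosh(1.560959) − 1) = 34.241711
T_max/T_min = cosh(S/(2a)) = 2.486660

a=23.033 sag=34.242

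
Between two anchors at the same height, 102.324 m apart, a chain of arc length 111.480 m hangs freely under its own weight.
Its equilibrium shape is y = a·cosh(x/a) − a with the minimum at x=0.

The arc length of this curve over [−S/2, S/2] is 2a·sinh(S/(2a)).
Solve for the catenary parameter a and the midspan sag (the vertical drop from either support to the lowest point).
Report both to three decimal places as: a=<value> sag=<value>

a=70.743 sag=19.321

seed: a₀ = √(S³/(24(L−S))) = √(102.324³/(24·9.156)) = 69.824487
iter 1: u=0.732723  f(a)=+2.490e-01  f'(a)=-2.766e-01  a ← 69.824487 − (+2.490e-01/-2.766e-01) = 70.724490
iter 2: u=0.723399  f(a)=+4.895e-03  f'(a)=-2.658e-01  a ← 70.724490 − (+4.895e-03/-2.658e-01) = 70.742905
iter 3: u=0.723210  f(a)=+1.977e-06  f'(a)=-2.656e-01  a ← 70.742905 − (+1.977e-06/-2.656e-01) = 70.742912
iter 4: u=0.723210  f(a)=+3.126e-13  f'(a)=-2.656e-01  a ← 70.742912 − (+3.126e-13/-2.656e-01) = 70.742912
converged: |Δa| < 1e-12 after 4 iterations
sag = a·(cosh(S/(2a)) − 1) = 70.742912·(cosh(0.723210) − 1) = 19.320994
T_max/T_min = cosh(S/(2a)) = 1.273116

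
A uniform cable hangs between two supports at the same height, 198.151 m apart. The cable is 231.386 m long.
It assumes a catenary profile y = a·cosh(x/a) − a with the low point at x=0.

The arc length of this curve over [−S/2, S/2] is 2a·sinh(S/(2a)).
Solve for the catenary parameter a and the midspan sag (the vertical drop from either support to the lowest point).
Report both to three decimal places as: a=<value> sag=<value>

seed: a₀ = √(S³/(24(L−S))) = √(198.151³/(24·33.235)) = 98.762242
iter 1: u=1.003172  f(a)=+1.713e+00  f'(a)=-7.432e-01  a ← 98.762242 − (+1.713e+00/-7.432e-01) = 101.066935
iter 2: u=0.980296  f(a)=+6.179e-02  f'(a)=-6.905e-01  a ← 101.066935 − (+6.179e-02/-6.905e-01) = 101.156428
iter 3: u=0.979429  f(a)=+8.708e-05  f'(a)=-6.885e-01  a ← 101.156428 − (+8.708e-05/-6.885e-01) = 101.156554
iter 4: u=0.979427  f(a)=+1.735e-10  f'(a)=-6.885e-01  a ← 101.156554 − (+1.735e-10/-6.885e-01) = 101.156554
iter 5: u=0.979427  f(a)=-2.842e-14  f'(a)=-6.885e-01  a ← 101.156554 − (-2.842e-14/-6.885e-01) = 101.156554
converged: |Δa| < 1e-12 after 5 iterations
sag = a·(cosh(S/(2a)) − 1) = 101.156554·(cosh(0.979427) − 1) = 52.523369
T_max/T_min = cosh(S/(2a)) = 1.519229

a=101.157 sag=52.523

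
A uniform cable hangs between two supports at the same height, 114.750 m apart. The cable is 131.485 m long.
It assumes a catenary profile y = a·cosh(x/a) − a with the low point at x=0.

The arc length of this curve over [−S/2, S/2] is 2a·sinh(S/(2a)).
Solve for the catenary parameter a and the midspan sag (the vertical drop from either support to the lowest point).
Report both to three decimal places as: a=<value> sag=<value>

a=62.634 sag=28.168

seed: a₀ = √(S³/(24(L−S))) = √(114.750³/(24·16.735)) = 61.335310
iter 1: u=0.935432  f(a)=+7.476e-01  f'(a)=-5.950e-01  a ← 61.335310 − (+7.476e-01/-5.950e-01) = 62.591917
iter 2: u=0.916652  f(a)=+2.359e-02  f'(a)=-5.579e-01  a ← 62.591917 − (+2.359e-02/-5.579e-01) = 62.634204
iter 3: u=0.916033  f(a)=+2.519e-05  f'(a)=-5.567e-01  a ← 62.634204 − (+2.519e-05/-5.567e-01) = 62.634249
iter 4: u=0.916032  f(a)=+2.879e-11  f'(a)=-5.567e-01  a ← 62.634249 − (+2.879e-11/-5.567e-01) = 62.634249
converged: |Δa| < 1e-12 after 4 iterations
sag = a·(cosh(S/(2a)) − 1) = 62.634249·(cosh(0.916032) − 1) = 28.168424
T_max/T_min = cosh(S/(2a)) = 1.449729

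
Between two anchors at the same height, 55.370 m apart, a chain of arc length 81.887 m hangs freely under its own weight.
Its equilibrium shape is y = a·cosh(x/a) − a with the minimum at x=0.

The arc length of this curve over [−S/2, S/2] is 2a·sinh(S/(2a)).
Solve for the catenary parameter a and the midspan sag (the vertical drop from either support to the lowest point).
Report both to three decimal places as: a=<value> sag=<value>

a=17.396 sag=27.090

seed: a₀ = √(S³/(24(L−S))) = √(55.370³/(24·26.517)) = 16.332173
iter 1: u=1.695120  f(a)=+4.081e+00  f'(a)=-4.281e+00  a ← 16.332173 − (+4.081e+00/-4.281e+00) = 17.285405
iter 2: u=1.601640  f(a)=+3.846e-01  f'(a)=-3.509e+00  a ← 17.285405 − (+3.846e-01/-3.509e+00) = 17.394993
iter 3: u=1.591550  f(a)=+4.199e-03  f'(a)=-3.433e+00  a ← 17.394993 − (+4.199e-03/-3.433e+00) = 17.396217
iter 4: u=1.591438  f(a)=+5.129e-07  f'(a)=-3.432e+00  a ← 17.396217 − (+5.129e-07/-3.432e+00) = 17.396217
iter 5: u=1.591438  f(a)=+0.000e+00  f'(a)=-3.432e+00  a ← 17.396217 − (+0.000e+00/-3.432e+00) = 17.396217
converged: |Δa| < 1e-12 after 5 iterations
sag = a·(cosh(S/(2a)) − 1) = 17.396217·(cosh(1.591438) − 1) = 27.089720
T_max/T_min = cosh(S/(2a)) = 2.557219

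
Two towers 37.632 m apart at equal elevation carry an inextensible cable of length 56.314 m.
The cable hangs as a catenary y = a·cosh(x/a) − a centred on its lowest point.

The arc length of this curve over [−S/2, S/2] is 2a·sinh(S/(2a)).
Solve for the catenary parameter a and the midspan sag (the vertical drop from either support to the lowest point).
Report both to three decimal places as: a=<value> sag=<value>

a=11.636 sag=18.830

seed: a₀ = √(S³/(24(L−S))) = √(37.632³/(24·18.682)) = 10.902313
iter 1: u=1.725872  f(a)=+2.988e+00  f'(a)=-4.563e+00  a ← 10.902313 − (+2.988e+00/-4.563e+00) = 11.557189
iter 2: u=1.628078  f(a)=+2.904e-01  f'(a)=-3.715e+00  a ← 11.557189 − (+2.904e-01/-3.715e+00) = 11.635351
iter 3: u=1.617141  f(a)=+3.395e-03  f'(a)=-3.629e+00  a ← 11.635351 − (+3.395e-03/-3.629e+00) = 11.636287
iter 4: u=1.617011  f(a)=+4.760e-07  f'(a)=-3.628e+00  a ← 11.636287 − (+4.760e-07/-3.628e+00) = 11.636287
iter 5: u=1.617011  f(a)=-7.105e-15  f'(a)=-3.628e+00  a ← 11.636287 − (-7.105e-15/-3.628e+00) = 11.636287
converged: |Δa| < 1e-12 after 5 iterations
sag = a·(cosh(S/(2a)) − 1) = 11.636287·(cosh(1.617011) − 1) = 18.830413
T_max/T_min = cosh(S/(2a)) = 2.618249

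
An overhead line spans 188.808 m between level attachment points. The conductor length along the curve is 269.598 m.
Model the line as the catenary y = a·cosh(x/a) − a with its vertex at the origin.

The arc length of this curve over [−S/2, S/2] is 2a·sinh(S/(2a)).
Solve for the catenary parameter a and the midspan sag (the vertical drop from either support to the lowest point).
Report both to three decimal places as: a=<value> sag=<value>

a=62.380 sag=86.153

seed: a₀ = √(S³/(24(L−S))) = √(188.808³/(24·80.790)) = 58.917751
iter 1: u=1.602301  f(a)=+1.103e+01  f'(a)=-3.514e+00  a ← 58.917751 − (+1.103e+01/-3.514e+00) = 62.055800
iter 2: u=1.521276  f(a)=+9.423e-01  f'(a)=-2.937e+00  a ← 62.055800 − (+9.423e-01/-2.937e+00) = 62.376632
iter 3: u=1.513451  f(a)=+8.301e-03  f'(a)=-2.886e+00  a ← 62.376632 − (+8.301e-03/-2.886e+00) = 62.379509
iter 4: u=1.513382  f(a)=+6.566e-07  f'(a)=-2.885e+00  a ← 62.379509 − (+6.566e-07/-2.885e+00) = 62.379509
iter 5: u=1.513382  f(a)=+0.000e+00  f'(a)=-2.885e+00  a ← 62.379509 − (+0.000e+00/-2.885e+00) = 62.379509
converged: |Δa| < 1e-12 after 5 iterations
sag = a·(cosh(S/(2a)) − 1) = 62.379509·(cosh(1.513382) − 1) = 86.153227
T_max/T_min = cosh(S/(2a)) = 2.381114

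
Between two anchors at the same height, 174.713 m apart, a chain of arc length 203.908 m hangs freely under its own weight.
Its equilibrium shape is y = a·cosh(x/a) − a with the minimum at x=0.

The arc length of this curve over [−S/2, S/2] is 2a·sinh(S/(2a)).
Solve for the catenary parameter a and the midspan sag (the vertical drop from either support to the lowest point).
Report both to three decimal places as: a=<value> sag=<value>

a=89.350 sag=46.216

seed: a₀ = √(S³/(24(L−S))) = √(174.713³/(24·29.195)) = 87.242474
iter 1: u=1.001307  f(a)=+1.499e+00  f'(a)=-7.388e-01  a ← 87.242474 − (+1.499e+00/-7.388e-01) = 89.271338
iter 2: u=0.978550  f(a)=+5.388e-02  f'(a)=-6.866e-01  a ← 89.271338 − (+5.388e-02/-6.866e-01) = 89.349820
iter 3: u=0.977691  f(a)=+7.538e-05  f'(a)=-6.847e-01  a ← 89.349820 − (+7.538e-05/-6.847e-01) = 89.349930
iter 4: u=0.977690  f(a)=+1.479e-10  f'(a)=-6.847e-01  a ← 89.349930 − (+1.479e-10/-6.847e-01) = 89.349930
iter 5: u=0.977690  f(a)=+0.000e+00  f'(a)=-6.847e-01  a ← 89.349930 − (+0.000e+00/-6.847e-01) = 89.349930
converged: |Δa| < 1e-12 after 5 iterations
sag = a·(cosh(S/(2a)) − 1) = 89.349930·(cosh(0.977690) − 1) = 46.215656
T_max/T_min = cosh(S/(2a)) = 1.517243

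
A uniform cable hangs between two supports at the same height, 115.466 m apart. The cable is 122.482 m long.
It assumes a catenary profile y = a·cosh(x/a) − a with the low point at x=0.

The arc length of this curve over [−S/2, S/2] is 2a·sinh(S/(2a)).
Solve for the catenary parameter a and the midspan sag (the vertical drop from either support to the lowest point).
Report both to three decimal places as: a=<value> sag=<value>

seed: a₀ = √(S³/(24(L−S))) = √(115.466³/(24·7.016)) = 95.616044
iter 1: u=0.603800  f(a)=+1.290e-01  f'(a)=-1.522e-01  a ← 95.616044 − (+1.290e-01/-1.522e-01) = 96.463814
iter 2: u=0.598494  f(a)=+1.736e-03  f'(a)=-1.481e-01  a ← 96.463814 − (+1.736e-03/-1.481e-01) = 96.475535
iter 3: u=0.598421  f(a)=+3.238e-07  f'(a)=-1.480e-01  a ← 96.475535 − (+3.238e-07/-1.480e-01) = 96.475537
iter 4: u=0.598421  f(a)=+2.842e-14  f'(a)=-1.480e-01  a ← 96.475537 − (+2.842e-14/-1.480e-01) = 96.475537
converged: |Δa| < 1e-12 after 4 iterations
sag = a·(cosh(S/(2a)) − 1) = 96.475537·(cosh(0.598421) − 1) = 17.796022
T_max/T_min = cosh(S/(2a)) = 1.184462

a=96.476 sag=17.796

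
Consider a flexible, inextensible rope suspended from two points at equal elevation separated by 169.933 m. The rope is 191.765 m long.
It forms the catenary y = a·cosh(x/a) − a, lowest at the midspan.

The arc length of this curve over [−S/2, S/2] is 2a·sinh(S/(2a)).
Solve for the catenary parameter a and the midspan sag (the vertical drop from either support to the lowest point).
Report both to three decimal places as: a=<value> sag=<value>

seed: a₀ = √(S³/(24(L−S))) = √(169.933³/(24·21.832)) = 96.775228
iter 1: u=0.877978  f(a)=+8.571e-01  f'(a)=-4.869e-01  a ← 96.775228 − (+8.571e-01/-4.869e-01) = 98.535328
iter 2: u=0.862295  f(a)=+2.394e-02  f'(a)=-4.601e-01  a ← 98.535328 − (+2.394e-02/-4.601e-01) = 98.587364
iter 3: u=0.861840  f(a)=+1.987e-05  f'(a)=-4.593e-01  a ← 98.587364 − (+1.987e-05/-4.593e-01) = 98.587408
iter 4: u=0.861839  f(a)=+1.373e-11  f'(a)=-4.593e-01  a ← 98.587408 − (+1.373e-11/-4.593e-01) = 98.587408
converged: |Δa| < 1e-12 after 4 iterations
sag = a·(cosh(S/(2a)) − 1) = 98.587408·(cosh(0.861839) − 1) = 38.936884
T_max/T_min = cosh(S/(2a)) = 1.394948

a=98.587 sag=38.937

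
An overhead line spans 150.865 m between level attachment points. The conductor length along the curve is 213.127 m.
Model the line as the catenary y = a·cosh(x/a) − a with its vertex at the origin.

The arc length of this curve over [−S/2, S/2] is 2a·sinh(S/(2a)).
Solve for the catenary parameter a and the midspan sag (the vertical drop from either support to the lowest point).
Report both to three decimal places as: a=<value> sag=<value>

seed: a₀ = √(S³/(24(L−S))) = √(150.865³/(24·62.262)) = 47.936419
iter 1: u=1.573595  f(a)=+8.179e+00  f'(a)=-3.301e+00  a ← 47.936419 − (+8.179e+00/-3.301e+00) = 50.414568
iter 2: u=1.496244  f(a)=+6.771e-01  f'(a)=-2.775e+00  a ← 50.414568 − (+6.771e-01/-2.775e+00) = 50.658572
iter 3: u=1.489037  f(a)=+5.564e-03  f'(a)=-2.729e+00  a ← 50.658572 − (+5.564e-03/-2.729e+00) = 50.660611
iter 4: u=1.488977  f(a)=+3.827e-07  f'(a)=-2.729e+00  a ← 50.660611 − (+3.827e-07/-2.729e+00) = 50.660611
iter 5: u=1.488977  f(a)=+0.000e+00  f'(a)=-2.729e+00  a ← 50.660611 − (+0.000e+00/-2.729e+00) = 50.660611
converged: |Δa| < 1e-12 after 5 iterations
sag = a·(cosh(S/(2a)) − 1) = 50.660611·(cosh(1.488977) − 1) = 67.332088
T_max/T_min = cosh(S/(2a)) = 2.329082

a=50.661 sag=67.332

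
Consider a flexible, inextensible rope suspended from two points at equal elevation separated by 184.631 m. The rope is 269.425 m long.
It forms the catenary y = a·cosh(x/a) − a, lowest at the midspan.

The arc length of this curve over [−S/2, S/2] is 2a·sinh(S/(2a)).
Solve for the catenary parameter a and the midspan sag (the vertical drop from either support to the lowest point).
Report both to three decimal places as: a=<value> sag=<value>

a=59.099 sag=88.007

seed: a₀ = √(S³/(24(L−S))) = √(184.631³/(24·84.794)) = 55.612030
iter 1: u=1.659992  f(a)=+1.248e+01  f'(a)=-3.977e+00  a ← 55.612030 − (+1.248e+01/-3.977e+00) = 58.750041
iter 2: u=1.571327  f(a)=+1.134e+00  f'(a)=-3.284e+00  a ← 58.750041 − (+1.134e+00/-3.284e+00) = 59.095400
iter 3: u=1.562144  f(a)=+1.144e-02  f'(a)=-3.218e+00  a ← 59.095400 − (+1.144e-02/-3.218e+00) = 59.098953
iter 4: u=1.562050  f(a)=+1.189e-06  f'(a)=-3.217e+00  a ← 59.098953 − (+1.189e-06/-3.217e+00) = 59.098954
iter 5: u=1.562050  f(a)=+5.684e-14  f'(a)=-3.217e+00  a ← 59.098954 − (+5.684e-14/-3.217e+00) = 59.098954
converged: |Δa| < 1e-12 after 5 iterations
sag = a·(cosh(S/(2a)) − 1) = 59.098954·(cosh(1.562050) − 1) = 88.006940
T_max/T_min = cosh(S/(2a)) = 2.489145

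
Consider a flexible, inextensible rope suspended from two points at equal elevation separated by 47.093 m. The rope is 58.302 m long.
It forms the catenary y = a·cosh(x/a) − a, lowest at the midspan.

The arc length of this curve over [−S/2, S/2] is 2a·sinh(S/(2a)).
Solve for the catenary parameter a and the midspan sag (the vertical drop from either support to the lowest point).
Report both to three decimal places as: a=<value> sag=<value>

a=20.372 sag=15.192

seed: a₀ = √(S³/(24(L−S))) = √(47.093³/(24·11.209)) = 19.703595
iter 1: u=1.195036  f(a)=+8.281e-01  f'(a)=-1.309e+00  a ← 19.703595 − (+8.281e-01/-1.309e+00) = 20.336369
iter 2: u=1.157852  f(a)=+4.157e-02  f'(a)=-1.180e+00  a ← 20.336369 − (+4.157e-02/-1.180e+00) = 20.371584
iter 3: u=1.155850  f(a)=+1.170e-04  f'(a)=-1.174e+00  a ← 20.371584 − (+1.170e-04/-1.174e+00) = 20.371684
iter 4: u=1.155845  f(a)=+9.320e-10  f'(a)=-1.174e+00  a ← 20.371684 − (+9.320e-10/-1.174e+00) = 20.371684
iter 5: u=1.155845  f(a)=-2.132e-14  f'(a)=-1.174e+00  a ← 20.371684 − (-2.132e-14/-1.174e+00) = 20.371684
converged: |Δa| < 1e-12 after 5 iterations
sag = a·(cosh(S/(2a)) − 1) = 20.371684·(cosh(1.155845) − 1) = 15.192150
T_max/T_min = cosh(S/(2a)) = 1.745748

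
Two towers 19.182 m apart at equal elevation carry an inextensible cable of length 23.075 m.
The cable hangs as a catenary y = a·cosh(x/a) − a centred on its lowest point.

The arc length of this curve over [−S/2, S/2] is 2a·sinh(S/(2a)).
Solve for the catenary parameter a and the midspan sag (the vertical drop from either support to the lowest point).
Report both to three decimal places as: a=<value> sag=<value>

a=8.945 sag=5.654

seed: a₀ = √(S³/(24(L−S))) = √(19.182³/(24·3.893)) = 8.691465
iter 1: u=1.103496  f(a)=+2.440e-01  f'(a)=-1.010e+00  a ← 8.691465 − (+2.440e-01/-1.010e+00) = 8.933123
iter 2: u=1.073645  f(a)=+1.055e-02  f'(a)=-9.242e-01  a ← 8.933123 − (+1.055e-02/-9.242e-01) = 8.944535
iter 3: u=1.072275  f(a)=+2.168e-05  f'(a)=-9.204e-01  a ← 8.944535 − (+2.168e-05/-9.204e-01) = 8.944559
iter 4: u=1.072272  f(a)=+9.197e-11  f'(a)=-9.204e-01  a ← 8.944559 − (+9.197e-11/-9.204e-01) = 8.944559
iter 5: u=1.072272  f(a)=-3.553e-15  f'(a)=-9.204e-01  a ← 8.944559 − (-3.553e-15/-9.204e-01) = 8.944559
converged: |Δa| < 1e-12 after 5 iterations
sag = a·(cosh(S/(2a)) − 1) = 8.944559·(cosh(1.072272) − 1) = 5.654038
T_max/T_min = cosh(S/(2a)) = 1.632120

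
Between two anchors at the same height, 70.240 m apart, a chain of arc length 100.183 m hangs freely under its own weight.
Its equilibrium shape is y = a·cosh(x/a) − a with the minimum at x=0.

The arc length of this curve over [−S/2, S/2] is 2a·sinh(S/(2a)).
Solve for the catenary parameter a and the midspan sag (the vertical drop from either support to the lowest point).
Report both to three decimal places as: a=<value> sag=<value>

a=23.245 sag=31.977

seed: a₀ = √(S³/(24(L−S))) = √(70.240³/(24·29.943)) = 21.959552
iter 1: u=1.599304  f(a)=+4.071e+00  f'(a)=-3.491e+00  a ← 21.959552 − (+4.071e+00/-3.491e+00) = 23.125555
iter 2: u=1.518666  f(a)=+3.467e-01  f'(a)=-2.920e+00  a ← 23.125555 − (+3.467e-01/-2.920e+00) = 23.244303
iter 3: u=1.510908  f(a)=+3.032e-03  f'(a)=-2.869e+00  a ← 23.244303 − (+3.032e-03/-2.869e+00) = 23.245360
iter 4: u=1.510839  f(a)=+2.364e-07  f'(a)=-2.869e+00  a ← 23.245360 − (+2.364e-07/-2.869e+00) = 23.245360
iter 5: u=1.510839  f(a)=-1.421e-14  f'(a)=-2.869e+00  a ← 23.245360 − (-1.421e-14/-2.869e+00) = 23.245360
converged: |Δa| < 1e-12 after 5 iterations
sag = a·(cosh(S/(2a)) − 1) = 23.245360·(cosh(1.510839) − 1) = 31.976965
T_max/T_min = cosh(S/(2a)) = 2.375628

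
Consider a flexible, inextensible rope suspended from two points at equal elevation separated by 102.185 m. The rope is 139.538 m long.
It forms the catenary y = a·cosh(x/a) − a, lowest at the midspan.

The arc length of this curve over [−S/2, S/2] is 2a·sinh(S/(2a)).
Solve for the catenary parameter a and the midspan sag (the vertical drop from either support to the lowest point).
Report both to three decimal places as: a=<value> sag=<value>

a=36.252 sag=42.373

seed: a₀ = √(S³/(24(L−S))) = √(102.185³/(24·37.353)) = 34.499465
iter 1: u=1.480965  f(a)=+4.317e+00  f'(a)=-2.679e+00  a ← 34.499465 − (+4.317e+00/-2.679e+00) = 36.110744
iter 2: u=1.414884  f(a)=+3.208e-01  f'(a)=-2.294e+00  a ← 36.110744 − (+3.208e-01/-2.294e+00) = 36.250584
iter 3: u=1.409426  f(a)=+2.087e-03  f'(a)=-2.265e+00  a ← 36.250584 − (+2.087e-03/-2.265e+00) = 36.251505
iter 4: u=1.409390  f(a)=+8.957e-08  f'(a)=-2.264e+00  a ← 36.251505 − (+8.957e-08/-2.264e+00) = 36.251505
iter 5: u=1.409390  f(a)=+0.000e+00  f'(a)=-2.264e+00  a ← 36.251505 − (+0.000e+00/-2.264e+00) = 36.251505
converged: |Δa| < 1e-12 after 5 iterations
sag = a·(cosh(S/(2a)) − 1) = 36.251505·(cosh(1.409390) − 1) = 42.373459
T_max/T_min = cosh(S/(2a)) = 2.168874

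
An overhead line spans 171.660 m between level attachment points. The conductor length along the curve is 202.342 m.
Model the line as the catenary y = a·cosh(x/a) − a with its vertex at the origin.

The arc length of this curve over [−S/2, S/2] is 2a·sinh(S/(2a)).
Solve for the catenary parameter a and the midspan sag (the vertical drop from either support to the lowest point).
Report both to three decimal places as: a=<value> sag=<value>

seed: a₀ = √(S³/(24(L−S))) = √(171.660³/(24·30.682)) = 82.881234
iter 1: u=1.035578  f(a)=+1.688e+00  f'(a)=-8.229e-01  a ← 82.881234 − (+1.688e+00/-8.229e-01) = 84.932357
iter 2: u=1.010569  f(a)=+6.469e-02  f'(a)=-7.609e-01  a ← 84.932357 − (+6.469e-02/-7.609e-01) = 85.017370
iter 3: u=1.009558  f(a)=+1.034e-04  f'(a)=-7.585e-01  a ← 85.017370 − (+1.034e-04/-7.585e-01) = 85.017506
iter 4: u=1.009557  f(a)=+2.652e-10  f'(a)=-7.585e-01  a ← 85.017506 − (+2.652e-10/-7.585e-01) = 85.017506
iter 5: u=1.009557  f(a)=-2.842e-14  f'(a)=-7.585e-01  a ← 85.017506 − (-2.842e-14/-7.585e-01) = 85.017506
converged: |Δa| < 1e-12 after 5 iterations
sag = a·(cosh(S/(2a)) − 1) = 85.017506·(cosh(1.009557) − 1) = 47.132210
T_max/T_min = cosh(S/(2a)) = 1.554382

a=85.018 sag=47.132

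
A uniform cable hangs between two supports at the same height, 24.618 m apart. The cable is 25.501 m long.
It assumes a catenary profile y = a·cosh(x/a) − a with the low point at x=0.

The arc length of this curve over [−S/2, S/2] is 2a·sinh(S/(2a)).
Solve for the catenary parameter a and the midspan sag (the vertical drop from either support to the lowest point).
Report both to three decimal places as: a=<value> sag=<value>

a=26.675 sag=2.891

seed: a₀ = √(S³/(24(L−S))) = √(24.618³/(24·0.883)) = 26.533417
iter 1: u=0.463906  f(a)=+9.550e-03  f'(a)=-6.800e-02  a ← 26.533417 − (+9.550e-03/-6.800e-02) = 26.673860
iter 2: u=0.461463  f(a)=+7.636e-05  f'(a)=-6.692e-02  a ← 26.673860 − (+7.636e-05/-6.692e-02) = 26.675001
iter 3: u=0.461443  f(a)=+4.969e-09  f'(a)=-6.691e-02  a ← 26.675001 − (+4.969e-09/-6.691e-02) = 26.675001
iter 4: u=0.461443  f(a)=+3.553e-15  f'(a)=-6.691e-02  a ← 26.675001 − (+3.553e-15/-6.691e-02) = 26.675001
converged: |Δa| < 1e-12 after 4 iterations
sag = a·(cosh(S/(2a)) − 1) = 26.675001·(cosh(0.461443) − 1) = 2.890704
T_max/T_min = cosh(S/(2a)) = 1.108368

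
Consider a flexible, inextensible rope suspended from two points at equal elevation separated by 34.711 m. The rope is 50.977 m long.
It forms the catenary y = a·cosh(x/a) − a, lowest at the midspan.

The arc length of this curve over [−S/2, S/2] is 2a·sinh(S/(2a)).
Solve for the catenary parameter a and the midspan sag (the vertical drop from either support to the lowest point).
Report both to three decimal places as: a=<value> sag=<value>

seed: a₀ = √(S³/(24(L−S))) = √(34.711³/(24·16.266)) = 10.350342
iter 1: u=1.676805  f(a)=+2.446e+00  f'(a)=-4.120e+00  a ← 10.350342 − (+2.446e+00/-4.120e+00) = 10.943972
iter 2: u=1.585850  f(a)=+2.262e-01  f'(a)=-3.390e+00  a ← 10.943972 − (+2.262e-01/-3.390e+00) = 11.010691
iter 3: u=1.576241  f(a)=+2.370e-03  f'(a)=-3.320e+00  a ← 11.010691 − (+2.370e-03/-3.320e+00) = 11.011405
iter 4: u=1.576139  f(a)=+2.663e-07  f'(a)=-3.319e+00  a ← 11.011405 − (+2.663e-07/-3.319e+00) = 11.011405
iter 5: u=1.576139  f(a)=-1.421e-14  f'(a)=-3.319e+00  a ← 11.011405 − (-1.421e-14/-3.319e+00) = 11.011405
converged: |Δa| < 1e-12 after 5 iterations
sag = a·(cosh(S/(2a)) − 1) = 11.011405·(cosh(1.576139) − 1) = 16.753945
T_max/T_min = cosh(S/(2a)) = 2.521508

a=11.011 sag=16.754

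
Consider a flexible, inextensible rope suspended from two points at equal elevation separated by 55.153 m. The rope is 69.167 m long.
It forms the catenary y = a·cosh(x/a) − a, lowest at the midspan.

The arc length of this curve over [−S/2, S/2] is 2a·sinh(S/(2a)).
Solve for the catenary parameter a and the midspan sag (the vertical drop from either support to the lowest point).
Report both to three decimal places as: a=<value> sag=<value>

a=23.140 sag=18.471

seed: a₀ = √(S³/(24(L−S))) = √(55.153³/(24·14.014)) = 22.334027
iter 1: u=1.234730  f(a)=+1.108e+00  f'(a)=-1.457e+00  a ← 22.334027 − (+1.108e+00/-1.457e+00) = 23.094410
iter 2: u=1.194077  f(a)=+5.909e-02  f'(a)=-1.305e+00  a ← 23.094410 − (+5.909e-02/-1.305e+00) = 23.139681
iter 3: u=1.191741  f(a)=+1.891e-04  f'(a)=-1.297e+00  a ← 23.139681 − (+1.891e-04/-1.297e+00) = 23.139826
iter 4: u=1.191733  f(a)=+1.950e-09  f'(a)=-1.297e+00  a ← 23.139826 − (+1.950e-09/-1.297e+00) = 23.139826
iter 5: u=1.191733  f(a)=+1.421e-14  f'(a)=-1.297e+00  a ← 23.139826 − (+1.421e-14/-1.297e+00) = 23.139826
converged: |Δa| < 1e-12 after 5 iterations
sag = a·(cosh(S/(2a)) − 1) = 23.139826·(cosh(1.191733) − 1) = 18.471110
T_max/T_min = cosh(S/(2a)) = 1.798239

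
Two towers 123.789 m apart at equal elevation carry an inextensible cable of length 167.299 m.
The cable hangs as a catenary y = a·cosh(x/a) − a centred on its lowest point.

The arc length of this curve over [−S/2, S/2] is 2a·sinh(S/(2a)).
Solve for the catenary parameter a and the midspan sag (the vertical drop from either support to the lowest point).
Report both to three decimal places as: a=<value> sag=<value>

seed: a₀ = √(S³/(24(L−S))) = √(123.789³/(24·43.510)) = 42.620930
iter 1: u=1.452209  f(a)=+4.825e+00  f'(a)=-2.506e+00  a ← 42.620930 − (+4.825e+00/-2.506e+00) = 44.546361
iter 2: u=1.389440  f(a)=+3.462e-01  f'(a)=-2.158e+00  a ← 44.546361 − (+3.462e-01/-2.158e+00) = 44.706793
iter 3: u=1.384454  f(a)=+2.087e-03  f'(a)=-2.132e+00  a ← 44.706793 − (+2.087e-03/-2.132e+00) = 44.707773
iter 4: u=1.384424  f(a)=+7.689e-08  f'(a)=-2.132e+00  a ← 44.707773 − (+7.689e-08/-2.132e+00) = 44.707773
iter 5: u=1.384424  f(a)=+2.842e-14  f'(a)=-2.132e+00  a ← 44.707773 − (+2.842e-14/-2.132e+00) = 44.707773
converged: |Δa| < 1e-12 after 5 iterations
sag = a·(cosh(S/(2a)) − 1) = 44.707773·(cosh(1.384424) − 1) = 50.139598
T_max/T_min = cosh(S/(2a)) = 2.121496

a=44.708 sag=50.140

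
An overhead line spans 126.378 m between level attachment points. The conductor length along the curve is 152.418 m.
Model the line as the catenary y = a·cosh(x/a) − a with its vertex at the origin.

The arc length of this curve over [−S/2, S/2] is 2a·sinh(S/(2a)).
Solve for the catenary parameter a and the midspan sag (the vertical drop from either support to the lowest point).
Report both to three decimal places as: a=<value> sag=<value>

a=58.510 sag=37.569

seed: a₀ = √(S³/(24(L−S))) = √(126.378³/(24·26.040)) = 56.830452
iter 1: u=1.111886  f(a)=+1.658e+00  f'(a)=-1.035e+00  a ← 56.830452 − (+1.658e+00/-1.035e+00) = 58.432517
iter 2: u=1.081401  f(a)=+7.269e-02  f'(a)=-9.459e-01  a ← 58.432517 − (+7.269e-02/-9.459e-01) = 58.509364
iter 3: u=1.079981  f(a)=+1.539e-04  f'(a)=-9.419e-01  a ← 58.509364 − (+1.539e-04/-9.419e-01) = 58.509527
iter 4: u=1.079978  f(a)=+6.934e-10  f'(a)=-9.419e-01  a ← 58.509527 − (+6.934e-10/-9.419e-01) = 58.509527
iter 5: u=1.079978  f(a)=+2.842e-14  f'(a)=-9.419e-01  a ← 58.509527 − (+2.842e-14/-9.419e-01) = 58.509527
converged: |Δa| < 1e-12 after 5 iterations
sag = a·(cosh(S/(2a)) − 1) = 58.509527·(cosh(1.079978) − 1) = 37.569484
T_max/T_min = cosh(S/(2a)) = 1.642109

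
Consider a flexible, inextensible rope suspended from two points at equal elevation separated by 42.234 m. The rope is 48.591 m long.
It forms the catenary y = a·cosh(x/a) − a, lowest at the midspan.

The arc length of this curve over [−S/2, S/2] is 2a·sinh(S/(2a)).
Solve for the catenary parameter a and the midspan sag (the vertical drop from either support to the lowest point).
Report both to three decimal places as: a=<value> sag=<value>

a=22.706 sag=10.548

seed: a₀ = √(S³/(24(L−S))) = √(42.234³/(24·6.357)) = 22.220898
iter 1: u=0.950322  f(a)=+2.933e-01  f'(a)=-6.255e-01  a ← 22.220898 − (+2.933e-01/-6.255e-01) = 22.689786
iter 2: u=0.930683  f(a)=+9.541e-03  f'(a)=-5.854e-01  a ← 22.689786 − (+9.541e-03/-5.854e-01) = 22.706083
iter 3: u=0.930015  f(a)=+1.085e-05  f'(a)=-5.841e-01  a ← 22.706083 − (+1.085e-05/-5.841e-01) = 22.706101
iter 4: u=0.930014  f(a)=+1.405e-11  f'(a)=-5.841e-01  a ← 22.706101 − (+1.405e-11/-5.841e-01) = 22.706101
iter 5: u=0.930014  f(a)=+0.000e+00  f'(a)=-5.841e-01  a ← 22.706101 − (+0.000e+00/-5.841e-01) = 22.706101
converged: |Δa| < 1e-12 after 5 iterations
sag = a·(cosh(S/(2a)) − 1) = 22.706101·(cosh(0.930014) − 1) = 10.548047
T_max/T_min = cosh(S/(2a)) = 1.464547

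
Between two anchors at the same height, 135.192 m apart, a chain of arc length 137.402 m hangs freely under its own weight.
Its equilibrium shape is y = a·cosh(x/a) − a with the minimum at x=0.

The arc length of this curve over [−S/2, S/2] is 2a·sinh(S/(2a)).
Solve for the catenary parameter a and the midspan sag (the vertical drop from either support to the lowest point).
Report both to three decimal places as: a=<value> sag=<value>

a=216.364 sag=10.645

seed: a₀ = √(S³/(24(L−S))) = √(135.192³/(24·2.210)) = 215.836421
iter 1: u=0.313182  f(a)=+1.086e-02  f'(a)=-2.068e-02  a ← 215.836421 − (+1.086e-02/-2.068e-02) = 216.361734
iter 2: u=0.312421  f(a)=+3.979e-05  f'(a)=-2.053e-02  a ← 216.361734 − (+3.979e-05/-2.053e-02) = 216.363672
iter 3: u=0.312418  f(a)=+5.381e-10  f'(a)=-2.053e-02  a ← 216.363672 − (+5.381e-10/-2.053e-02) = 216.363672
iter 4: u=0.312418  f(a)=+0.000e+00  f'(a)=-2.053e-02  a ← 216.363672 − (+0.000e+00/-2.053e-02) = 216.363672
converged: |Δa| < 1e-12 after 4 iterations
sag = a·(cosh(S/(2a)) − 1) = 216.363672·(cosh(0.312418) − 1) = 10.645284
T_max/T_min = cosh(S/(2a)) = 1.049201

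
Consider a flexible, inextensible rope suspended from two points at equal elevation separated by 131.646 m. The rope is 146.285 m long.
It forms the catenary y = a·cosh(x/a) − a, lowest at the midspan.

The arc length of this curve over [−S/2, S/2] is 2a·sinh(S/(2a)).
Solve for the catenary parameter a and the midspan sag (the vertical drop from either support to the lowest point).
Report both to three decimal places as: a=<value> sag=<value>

a=81.895 sag=27.908

seed: a₀ = √(S³/(24(L−S))) = √(131.646³/(24·14.639)) = 80.584251
iter 1: u=0.816822  f(a)=+4.962e-01  f'(a)=-3.881e-01  a ← 80.584251 − (+4.962e-01/-3.881e-01) = 81.862596
iter 2: u=0.804067  f(a)=+1.205e-02  f'(a)=-3.695e-01  a ← 81.862596 − (+1.205e-02/-3.695e-01) = 81.895218
iter 3: u=0.803747  f(a)=+7.506e-06  f'(a)=-3.690e-01  a ← 81.895218 − (+7.506e-06/-3.690e-01) = 81.895238
iter 4: u=0.803746  f(a)=+2.899e-12  f'(a)=-3.690e-01  a ← 81.895238 − (+2.899e-12/-3.690e-01) = 81.895238
converged: |Δa| < 1e-12 after 4 iterations
sag = a·(cosh(S/(2a)) − 1) = 81.895238·(cosh(0.803746) − 1) = 27.907564
T_max/T_min = cosh(S/(2a)) = 1.340772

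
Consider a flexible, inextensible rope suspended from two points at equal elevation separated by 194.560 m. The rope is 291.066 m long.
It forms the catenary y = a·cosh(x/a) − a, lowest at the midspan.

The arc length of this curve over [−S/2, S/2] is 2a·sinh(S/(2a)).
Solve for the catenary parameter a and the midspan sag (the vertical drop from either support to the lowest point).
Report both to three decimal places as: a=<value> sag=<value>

a=60.183 sag=97.303

seed: a₀ = √(S³/(24(L−S))) = √(194.560³/(24·96.506)) = 56.389411
iter 1: u=1.725147  f(a)=+1.542e+01  f'(a)=-4.556e+00  a ← 56.389411 − (+1.542e+01/-4.556e+00) = 59.774319
iter 2: u=1.627455  f(a)=+1.498e+00  f'(a)=-3.710e+00  a ← 59.774319 − (+1.498e+00/-3.710e+00) = 60.177971
iter 3: u=1.616538  f(a)=+1.748e-02  f'(a)=-3.624e+00  a ← 60.177971 − (+1.748e-02/-3.624e+00) = 60.182794
iter 4: u=1.616409  f(a)=+2.443e-06  f'(a)=-3.623e+00  a ← 60.182794 − (+2.443e-06/-3.623e+00) = 60.182795
iter 5: u=1.616409  f(a)=+5.684e-14  f'(a)=-3.623e+00  a ← 60.182795 − (+5.684e-14/-3.623e+00) = 60.182795
converged: |Δa| < 1e-12 after 5 iterations
sag = a·(cosh(S/(2a)) − 1) = 60.182795·(cosh(1.616409) − 1) = 97.303150
T_max/T_min = cosh(S/(2a)) = 2.616793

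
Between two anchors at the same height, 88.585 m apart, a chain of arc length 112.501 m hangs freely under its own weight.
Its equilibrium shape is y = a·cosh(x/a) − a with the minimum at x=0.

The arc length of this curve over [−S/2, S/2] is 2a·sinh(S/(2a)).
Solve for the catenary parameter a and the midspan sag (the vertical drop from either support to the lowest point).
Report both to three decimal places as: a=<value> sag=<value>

seed: a₀ = √(S³/(24(L−S))) = √(88.585³/(24·23.916)) = 34.800893
iter 1: u=1.272740  f(a)=+2.013e+00  f'(a)=-1.610e+00  a ← 34.800893 − (+2.013e+00/-1.610e+00) = 36.051202
iter 2: u=1.228600  f(a)=+1.136e-01  f'(a)=-1.433e+00  a ← 36.051202 − (+1.136e-01/-1.433e+00) = 36.130456
iter 3: u=1.225905  f(a)=+4.094e-04  f'(a)=-1.423e+00  a ← 36.130456 − (+4.094e-04/-1.423e+00) = 36.130744
iter 4: u=1.225895  f(a)=+5.361e-09  f'(a)=-1.423e+00  a ← 36.130744 − (+5.361e-09/-1.423e+00) = 36.130744
iter 5: u=1.225895  f(a)=-1.421e-14  f'(a)=-1.423e+00  a ← 36.130744 − (-1.421e-14/-1.423e+00) = 36.130744
converged: |Δa| < 1e-12 after 5 iterations
sag = a·(cosh(S/(2a)) − 1) = 36.130744·(cosh(1.225895) − 1) = 30.723945
T_max/T_min = cosh(S/(2a)) = 1.850355

a=36.131 sag=30.724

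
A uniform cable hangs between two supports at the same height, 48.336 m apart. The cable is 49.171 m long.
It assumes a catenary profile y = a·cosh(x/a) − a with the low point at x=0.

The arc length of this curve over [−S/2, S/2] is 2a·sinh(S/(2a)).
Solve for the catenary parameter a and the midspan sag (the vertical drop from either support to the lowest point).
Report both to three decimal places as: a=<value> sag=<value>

seed: a₀ = √(S³/(24(L−S))) = √(48.336³/(24·0.835)) = 75.068408
iter 1: u=0.321946  f(a)=+4.338e-03  f'(a)=-2.248e-02  a ← 75.068408 − (+4.338e-03/-2.248e-02) = 75.261401
iter 2: u=0.321121  f(a)=+1.679e-05  f'(a)=-2.230e-02  a ← 75.261401 − (+1.679e-05/-2.230e-02) = 75.262153
iter 3: u=0.321118  f(a)=+2.535e-10  f'(a)=-2.230e-02  a ← 75.262153 − (+2.535e-10/-2.230e-02) = 75.262153
iter 4: u=0.321118  f(a)=+1.421e-14  f'(a)=-2.230e-02  a ← 75.262153 − (+1.421e-14/-2.230e-02) = 75.262153
converged: |Δa| < 1e-12 after 4 iterations
sag = a·(cosh(S/(2a)) − 1) = 75.262153·(cosh(0.321118) − 1) = 3.913844
T_max/T_min = cosh(S/(2a)) = 1.052003

a=75.262 sag=3.914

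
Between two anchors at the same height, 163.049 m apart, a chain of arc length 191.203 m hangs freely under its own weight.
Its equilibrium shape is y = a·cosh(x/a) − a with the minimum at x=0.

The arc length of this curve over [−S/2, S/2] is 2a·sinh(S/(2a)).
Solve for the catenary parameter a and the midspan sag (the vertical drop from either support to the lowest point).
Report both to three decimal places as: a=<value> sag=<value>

seed: a₀ = √(S³/(24(L−S))) = √(163.049³/(24·28.154)) = 80.094286
iter 1: u=1.017857  f(a)=+1.495e+00  f'(a)=-7.786e-01  a ← 80.094286 − (+1.495e+00/-7.786e-01) = 82.014287
iter 2: u=0.994028  f(a)=+5.544e-02  f'(a)=-7.218e-01  a ← 82.014287 − (+5.544e-02/-7.218e-01) = 82.091097
iter 3: u=0.993098  f(a)=+8.277e-05  f'(a)=-7.197e-01  a ← 82.091097 − (+8.277e-05/-7.197e-01) = 82.091212
iter 4: u=0.993097  f(a)=+1.850e-10  f'(a)=-7.197e-01  a ← 82.091212 − (+1.850e-10/-7.197e-01) = 82.091212
iter 5: u=0.993097  f(a)=+0.000e+00  f'(a)=-7.197e-01  a ← 82.091212 − (+0.000e+00/-7.197e-01) = 82.091212
converged: |Δa| < 1e-12 after 5 iterations
sag = a·(cosh(S/(2a)) − 1) = 82.091212·(cosh(0.993097) − 1) = 43.919160
T_max/T_min = cosh(S/(2a)) = 1.535004

a=82.091 sag=43.919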